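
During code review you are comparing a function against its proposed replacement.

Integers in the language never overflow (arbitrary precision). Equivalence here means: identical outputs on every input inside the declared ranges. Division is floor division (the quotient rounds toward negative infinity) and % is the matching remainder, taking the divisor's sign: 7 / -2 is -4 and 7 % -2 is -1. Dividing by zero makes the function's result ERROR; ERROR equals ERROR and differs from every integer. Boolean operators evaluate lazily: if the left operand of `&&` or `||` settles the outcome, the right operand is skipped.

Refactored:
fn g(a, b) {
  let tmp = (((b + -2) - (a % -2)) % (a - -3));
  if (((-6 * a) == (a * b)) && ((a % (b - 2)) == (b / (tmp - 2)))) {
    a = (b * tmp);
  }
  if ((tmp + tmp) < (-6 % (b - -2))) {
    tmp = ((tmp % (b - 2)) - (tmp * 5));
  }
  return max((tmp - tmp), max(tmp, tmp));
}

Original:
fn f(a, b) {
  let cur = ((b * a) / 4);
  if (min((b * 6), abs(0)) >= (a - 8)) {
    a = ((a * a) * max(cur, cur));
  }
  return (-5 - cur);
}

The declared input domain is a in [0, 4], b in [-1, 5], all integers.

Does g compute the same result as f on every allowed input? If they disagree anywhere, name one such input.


Input a=0, b=-1: -5 from f versus 0 from g.
verdict: not equivalent; witness: a=0, b=-1


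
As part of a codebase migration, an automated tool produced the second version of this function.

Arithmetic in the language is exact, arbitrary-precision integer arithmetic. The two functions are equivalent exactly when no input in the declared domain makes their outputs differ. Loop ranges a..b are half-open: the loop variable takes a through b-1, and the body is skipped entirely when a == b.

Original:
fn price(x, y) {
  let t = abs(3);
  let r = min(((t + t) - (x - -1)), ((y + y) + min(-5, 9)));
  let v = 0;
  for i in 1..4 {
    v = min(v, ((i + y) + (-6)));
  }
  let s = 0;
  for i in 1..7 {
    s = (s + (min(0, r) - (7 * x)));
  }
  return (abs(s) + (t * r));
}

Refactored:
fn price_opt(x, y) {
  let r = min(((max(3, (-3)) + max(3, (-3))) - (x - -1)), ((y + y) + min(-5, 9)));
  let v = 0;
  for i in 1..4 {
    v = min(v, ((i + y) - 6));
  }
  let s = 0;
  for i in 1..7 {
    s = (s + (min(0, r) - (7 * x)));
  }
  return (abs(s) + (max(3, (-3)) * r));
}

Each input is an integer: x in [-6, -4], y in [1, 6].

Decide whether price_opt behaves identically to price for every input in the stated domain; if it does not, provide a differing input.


Equivalent — the differences include statement counts differ, constant usage differs, min/max/abs usage differs, local variable names differ, arithmetic usage differs, yet no declared input distinguishes the two.
One worked example (x=-4, y=6) — price: t becomes 3; next r becomes 7; next v becomes 0; next at i=1:; next v becomes 0; next at i=2:; next v becomes 0; next at i=3:; next v becomes 0; next s becomes 0; next at i=1:; next s becomes 28; next at i=2:; next s becomes 56; next at i=3:; next s becomes 84; next at i=4:; next s becomes 112; next at i=5:; next s becomes 140; next at i=6:; next s becomes 168; next final value 189; price_opt: r becomes 7; next v becomes 0; next at i=1:; next v becomes 0; next at i=2:; next v becomes 0; next at i=3:; next v becomes 0; next s becomes 0; next at i=1:; next s becomes 28; next at i=2:; next s becomes 56; next at i=3:; next s becomes 84; next at i=4:; next s becomes 112; next at i=5:; next s becomes 140; next at i=6:; next s becomes 168; next final value 189; agreement on 189.
Sweeping the whole domain (18 inputs) finds no disagreement.
verdict: equivalent


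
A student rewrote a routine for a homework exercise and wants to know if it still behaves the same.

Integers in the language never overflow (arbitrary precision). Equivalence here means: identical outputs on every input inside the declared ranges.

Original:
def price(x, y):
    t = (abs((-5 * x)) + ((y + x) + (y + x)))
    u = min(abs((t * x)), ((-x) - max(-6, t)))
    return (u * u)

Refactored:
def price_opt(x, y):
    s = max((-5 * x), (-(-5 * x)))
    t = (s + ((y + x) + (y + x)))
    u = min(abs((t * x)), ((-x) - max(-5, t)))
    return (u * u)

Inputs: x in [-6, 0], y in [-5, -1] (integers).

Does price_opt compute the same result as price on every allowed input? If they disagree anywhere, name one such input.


These are not equivalent — on x=-1, y=-5 the outputs split (49 vs 36).
price: t=-7, then u=7, then returns 49
price_opt: s=5, then t=-7, then u=6, then returns 36
verdict: not equivalent; witness: x=-1, y=-5


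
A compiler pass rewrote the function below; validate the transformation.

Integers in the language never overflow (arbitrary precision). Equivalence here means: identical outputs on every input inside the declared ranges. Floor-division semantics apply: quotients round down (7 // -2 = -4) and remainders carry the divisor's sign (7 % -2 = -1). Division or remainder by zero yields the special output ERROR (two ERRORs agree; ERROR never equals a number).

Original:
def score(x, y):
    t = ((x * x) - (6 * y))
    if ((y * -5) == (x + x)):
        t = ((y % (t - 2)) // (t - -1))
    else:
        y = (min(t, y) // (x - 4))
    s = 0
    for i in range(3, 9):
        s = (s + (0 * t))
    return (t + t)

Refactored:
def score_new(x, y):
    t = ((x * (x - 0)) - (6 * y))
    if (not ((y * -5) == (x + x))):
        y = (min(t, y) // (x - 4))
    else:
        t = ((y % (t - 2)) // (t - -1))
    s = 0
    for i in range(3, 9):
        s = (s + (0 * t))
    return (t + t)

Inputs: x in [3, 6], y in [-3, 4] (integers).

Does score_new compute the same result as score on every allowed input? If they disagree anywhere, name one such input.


Reading the diff, among the changes: boolean connective usage differs, arithmetic usage differs, constant usage differs.
Spot check at x=6, y=3 — score: t=18, then ((y * -5) == (x + x)) is false, then y=1, then s=0, then (i=3), then s=0, then (i=4), then s=0, then (i=5), then s=0, then (i=6), then s=0, then (i=7), then s=0, then (i=8), then s=0, then returns 36. score_new: t=18, then (not ((y * -5) == (x + x))) is true, then y=1, then s=0, then (i=3), then s=0, then (i=4), then s=0, then (i=5), then s=0, then (i=6), then s=0, then (i=7), then s=0, then (i=8), then s=0, then returns 36. Both give 36.
Across all 32 domain points the two functions coincide.
verdict: equivalent


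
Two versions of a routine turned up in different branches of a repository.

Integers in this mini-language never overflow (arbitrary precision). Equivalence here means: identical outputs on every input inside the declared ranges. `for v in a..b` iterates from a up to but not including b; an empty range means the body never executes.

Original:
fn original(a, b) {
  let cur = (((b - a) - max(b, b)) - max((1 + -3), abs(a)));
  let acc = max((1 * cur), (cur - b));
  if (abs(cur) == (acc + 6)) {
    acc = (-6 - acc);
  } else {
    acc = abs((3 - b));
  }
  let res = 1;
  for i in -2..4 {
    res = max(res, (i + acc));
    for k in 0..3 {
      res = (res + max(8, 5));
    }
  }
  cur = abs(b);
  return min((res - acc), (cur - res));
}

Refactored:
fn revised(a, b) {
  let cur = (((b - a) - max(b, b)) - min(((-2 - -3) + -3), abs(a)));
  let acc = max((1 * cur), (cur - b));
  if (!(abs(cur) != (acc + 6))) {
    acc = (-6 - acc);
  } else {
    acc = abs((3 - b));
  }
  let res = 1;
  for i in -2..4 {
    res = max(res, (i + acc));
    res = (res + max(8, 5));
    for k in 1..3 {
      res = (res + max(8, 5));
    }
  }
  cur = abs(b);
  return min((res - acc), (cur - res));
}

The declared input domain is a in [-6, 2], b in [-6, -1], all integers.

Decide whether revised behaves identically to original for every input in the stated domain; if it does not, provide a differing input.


Consider the input a=2, b=-2.
original: cur becomes -4; next acc becomes -2; next (abs(cur) == (acc + 6)) evaluates to true; next acc becomes -4; next res becomes 1; next at i=-2:; next res becomes 1; next at k=0:; next res becomes 9; next at k=1:; next res becomes 17; next at k=2:; next res becomes 25; next at i=-1:; next res becomes 25; next at k=0:; next res becomes 33; next at k=1:; next res becomes 41; next at k=2:; next res becomes 49; next at i=0:; next res becomes 49; next at k=0:; next res becomes 57; next at k=1:; next res becomes 65; next at k=2:; next res becomes 73; next at i=1:; next res becomes 73; next at k=0:; next res becomes 81; next at k=1:; next res becomes 89; next at k=2:; next res becomes 97; next at i=2:; next res becomes 97; next at k=0:; next res becomes 105; next at k=1:; next res becomes 113; next at k=2:; next res becomes 121; next at i=3:; next res becomes 121; next at k=0:; next res becomes 129; next at k=1:; next res becomes 137; next at k=2:; next res becomes 145; next cur becomes 2; next final value -143
revised: cur becomes 0; next acc becomes 2; next (!(abs(cur) != (acc + 6))) evaluates to false; next acc becomes 5; next res becomes 1; next at i=-2:; next res becomes 3; next res becomes 11; next at k=1:; next res becomes 19; next at k=2:; next res becomes 27; next at i=-1:; next res becomes 27; next res becomes 35; next at k=1:; next res becomes 43; next at k=2:; next res becomes 51; next at i=0:; next res becomes 51; next res becomes 59; next at k=1:; next res becomes 67; next at k=2:; next res becomes 75; next at i=1:; next res becomes 75; next res becomes 83; next at k=1:; next res becomes 91; next at k=2:; next res becomes 99; next at i=2:; next res becomes 99; next res becomes 107; next at k=1:; next res becomes 115; next at k=2:; next res becomes 123; next at i=3:; next res becomes 123; next res becomes 131; next at k=1:; next res becomes 139; next at k=2:; next res becomes 147; next cur becomes 2; next final value -145
-143 vs -145 — the two versions disagree here.
verdict: not equivalent; witness: a=2, b=-2


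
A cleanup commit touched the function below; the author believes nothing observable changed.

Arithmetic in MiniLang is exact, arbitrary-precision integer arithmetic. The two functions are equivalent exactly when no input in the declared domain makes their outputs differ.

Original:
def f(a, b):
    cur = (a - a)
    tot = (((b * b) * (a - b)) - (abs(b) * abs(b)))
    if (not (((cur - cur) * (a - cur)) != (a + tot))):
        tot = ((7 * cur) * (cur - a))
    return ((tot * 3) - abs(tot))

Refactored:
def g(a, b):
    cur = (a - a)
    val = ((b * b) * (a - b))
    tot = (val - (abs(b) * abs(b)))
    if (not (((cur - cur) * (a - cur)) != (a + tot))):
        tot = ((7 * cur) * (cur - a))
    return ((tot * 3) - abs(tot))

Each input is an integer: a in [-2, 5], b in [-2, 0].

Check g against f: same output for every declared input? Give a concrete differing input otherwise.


Comparing the listings, the differences include: statement counts differ; and local variable names differ.
Tracing a=5, b=0: f: cur := 0 | tot := 0 | (not (((cur - cur) * (a - cur)) != (a + tot))): false | result 0 | g: cur := 0 | val := 0 | tot := 0 | (not (((cur - cur) * (a - cur)) != (a + tot))): false | result 0 — matching result 0.
Across all 24 domain points the two functions coincide.
verdict: equivalent


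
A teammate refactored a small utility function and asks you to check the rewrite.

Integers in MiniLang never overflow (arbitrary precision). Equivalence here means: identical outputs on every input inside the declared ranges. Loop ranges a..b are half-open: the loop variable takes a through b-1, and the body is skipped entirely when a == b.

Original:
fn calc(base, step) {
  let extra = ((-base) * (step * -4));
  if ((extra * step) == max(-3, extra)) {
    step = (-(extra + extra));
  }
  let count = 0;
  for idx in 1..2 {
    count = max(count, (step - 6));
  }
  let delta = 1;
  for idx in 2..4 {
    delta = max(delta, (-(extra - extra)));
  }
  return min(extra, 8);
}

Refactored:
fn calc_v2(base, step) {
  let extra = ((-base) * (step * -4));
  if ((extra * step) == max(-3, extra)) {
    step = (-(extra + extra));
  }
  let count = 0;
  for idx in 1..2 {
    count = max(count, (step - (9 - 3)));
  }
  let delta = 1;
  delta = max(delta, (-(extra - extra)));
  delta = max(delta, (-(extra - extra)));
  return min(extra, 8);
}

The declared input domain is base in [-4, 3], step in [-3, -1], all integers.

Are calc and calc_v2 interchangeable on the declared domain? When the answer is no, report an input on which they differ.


The two versions differ — the changes include constant usage differs, min/max/abs usage differs, loop structure differs, arithmetic usage differs.
One worked example (base=3, step=-3) — calc: extra = -36; ((extra * step) == max(-3, extra)) -> false; count = 0; [idx=1]; count = 0; delta = 1; [idx=2]; delta = 1; [idx=3]; delta = 1; return -36; calc_v2: extra = -36; ((extra * step) == max(-3, extra)) -> false; count = 0; [idx=1]; count = 0; delta = 1; delta = 1; delta = 1; return -36; agreement on -36.
Across all 24 domain points the two functions coincide.
verdict: equivalent


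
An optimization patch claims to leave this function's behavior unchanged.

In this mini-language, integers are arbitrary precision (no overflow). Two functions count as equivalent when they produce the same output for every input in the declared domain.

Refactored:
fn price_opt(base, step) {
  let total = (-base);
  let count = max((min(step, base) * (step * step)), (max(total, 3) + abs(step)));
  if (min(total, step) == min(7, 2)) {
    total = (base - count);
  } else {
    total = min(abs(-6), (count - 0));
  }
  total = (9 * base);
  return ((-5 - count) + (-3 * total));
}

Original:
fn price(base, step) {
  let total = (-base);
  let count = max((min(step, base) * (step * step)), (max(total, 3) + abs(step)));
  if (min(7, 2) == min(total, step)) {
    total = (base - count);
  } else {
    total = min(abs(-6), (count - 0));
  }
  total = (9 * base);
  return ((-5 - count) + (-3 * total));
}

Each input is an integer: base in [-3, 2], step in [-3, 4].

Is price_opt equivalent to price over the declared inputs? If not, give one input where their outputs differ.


Changes here: same computation, different form; the full 48-point sweep finds no disagreement.
verdict: equivalent


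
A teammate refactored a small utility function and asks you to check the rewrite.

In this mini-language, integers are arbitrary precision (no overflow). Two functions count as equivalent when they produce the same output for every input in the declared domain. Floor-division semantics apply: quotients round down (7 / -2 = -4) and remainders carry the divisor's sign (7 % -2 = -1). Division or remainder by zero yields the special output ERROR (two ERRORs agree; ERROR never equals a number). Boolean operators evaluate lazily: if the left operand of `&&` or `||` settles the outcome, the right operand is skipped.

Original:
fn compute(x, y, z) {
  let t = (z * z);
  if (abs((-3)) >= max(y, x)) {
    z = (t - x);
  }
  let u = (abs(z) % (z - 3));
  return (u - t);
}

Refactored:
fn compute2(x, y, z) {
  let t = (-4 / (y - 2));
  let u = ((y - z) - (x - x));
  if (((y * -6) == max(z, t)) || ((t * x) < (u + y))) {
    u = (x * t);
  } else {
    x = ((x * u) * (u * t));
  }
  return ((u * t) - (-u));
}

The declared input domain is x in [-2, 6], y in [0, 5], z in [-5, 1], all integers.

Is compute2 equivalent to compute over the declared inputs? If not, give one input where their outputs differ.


Evaluate both at x=-2, y=0, z=-5.
compute: t becomes 25; next (abs((-3)) >= max(y, x)) evaluates to true; next z becomes 27; next u becomes 3; next final value -22
compute2: t becomes 2; next u becomes 5; next (((y * -6) == max(z, t)) || ((t * x) < (u + y))) evaluates to true; next u becomes -4; next final value -12
-22 and -12 differ, so these are not the same function on this domain.
verdict: not equivalent; witness: x=-2, y=0, z=-5


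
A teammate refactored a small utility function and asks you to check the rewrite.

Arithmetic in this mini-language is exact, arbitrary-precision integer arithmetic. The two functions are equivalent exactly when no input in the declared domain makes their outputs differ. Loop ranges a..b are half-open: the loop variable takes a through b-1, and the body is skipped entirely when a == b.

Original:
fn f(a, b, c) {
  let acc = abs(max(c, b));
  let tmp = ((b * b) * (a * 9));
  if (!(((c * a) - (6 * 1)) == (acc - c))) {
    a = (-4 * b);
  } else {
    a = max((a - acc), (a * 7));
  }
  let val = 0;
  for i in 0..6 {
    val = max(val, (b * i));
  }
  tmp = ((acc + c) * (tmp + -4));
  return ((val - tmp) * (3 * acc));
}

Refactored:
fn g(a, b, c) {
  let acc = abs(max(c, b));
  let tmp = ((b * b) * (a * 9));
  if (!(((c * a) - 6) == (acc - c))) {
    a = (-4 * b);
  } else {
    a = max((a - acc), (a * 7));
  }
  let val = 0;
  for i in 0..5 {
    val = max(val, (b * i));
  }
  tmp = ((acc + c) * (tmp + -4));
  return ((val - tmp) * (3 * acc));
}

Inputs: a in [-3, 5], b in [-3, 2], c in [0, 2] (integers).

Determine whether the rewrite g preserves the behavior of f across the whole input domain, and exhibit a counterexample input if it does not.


Take a=-3, b=1, c=0.
f: acc := 1 | tmp := -27 | (!(((c * a) - (6 * 1)) == (acc - c))): true | a := -4 | val := 0 | iter i=0: | val := 0 | iter i=1: | val := 1 | iter i=2: | val := 2 | iter i=3: | val := 3 | iter i=4: | val := 4 | iter i=5: | val := 5 | tmp := -31 | result 108
g: acc := 1 | tmp := -27 | (!(((c * a) - 6) == (acc - c))): true | a := -4 | val := 0 | iter i=0: | val := 0 | iter i=1: | val := 1 | iter i=2: | val := 2 | iter i=3: | val := 3 | iter i=4: | val := 4 | tmp := -31 | result 105
108 against 105: the behavior changed.
verdict: not equivalent; witness: a=-3, b=1, c=0


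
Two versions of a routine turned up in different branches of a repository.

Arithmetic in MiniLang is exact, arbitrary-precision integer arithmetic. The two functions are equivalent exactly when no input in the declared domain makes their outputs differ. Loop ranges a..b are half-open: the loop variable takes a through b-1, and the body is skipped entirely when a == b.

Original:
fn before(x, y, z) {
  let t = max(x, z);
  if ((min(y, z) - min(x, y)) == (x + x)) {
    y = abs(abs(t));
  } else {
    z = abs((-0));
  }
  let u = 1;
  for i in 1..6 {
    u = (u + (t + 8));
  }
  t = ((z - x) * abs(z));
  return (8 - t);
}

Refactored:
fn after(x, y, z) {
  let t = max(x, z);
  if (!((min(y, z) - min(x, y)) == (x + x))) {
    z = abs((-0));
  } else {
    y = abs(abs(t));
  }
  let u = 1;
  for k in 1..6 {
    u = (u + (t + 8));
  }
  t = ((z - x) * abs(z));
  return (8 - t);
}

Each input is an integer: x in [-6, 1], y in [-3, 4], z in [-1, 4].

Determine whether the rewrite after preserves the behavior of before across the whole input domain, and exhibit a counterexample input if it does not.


Changes here: boolean connective usage differs; and local variable names differ; the full 384-point sweep finds no disagreement.
verdict: equivalent


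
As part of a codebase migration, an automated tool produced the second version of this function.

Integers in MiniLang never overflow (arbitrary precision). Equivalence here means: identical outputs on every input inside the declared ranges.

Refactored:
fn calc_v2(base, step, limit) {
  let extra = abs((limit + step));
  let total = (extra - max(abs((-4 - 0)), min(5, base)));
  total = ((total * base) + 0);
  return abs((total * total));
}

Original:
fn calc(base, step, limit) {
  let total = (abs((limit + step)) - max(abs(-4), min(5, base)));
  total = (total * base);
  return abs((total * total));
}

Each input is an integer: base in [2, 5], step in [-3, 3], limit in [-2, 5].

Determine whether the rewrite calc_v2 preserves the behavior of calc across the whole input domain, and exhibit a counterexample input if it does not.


Behavior is preserved: although constant usage differs, local variable names differ, arithmetic usage differs, statement counts differ, the outputs never diverge.
Spot check at base=3, step=0, limit=0 — calc: total = -4; total = -12; return 144. calc_v2: extra = 0; total = -4; total = -12; return 144. Both give 144.
An exhaustive pass over the 224 declared inputs shows identical outputs.
verdict: equivalent


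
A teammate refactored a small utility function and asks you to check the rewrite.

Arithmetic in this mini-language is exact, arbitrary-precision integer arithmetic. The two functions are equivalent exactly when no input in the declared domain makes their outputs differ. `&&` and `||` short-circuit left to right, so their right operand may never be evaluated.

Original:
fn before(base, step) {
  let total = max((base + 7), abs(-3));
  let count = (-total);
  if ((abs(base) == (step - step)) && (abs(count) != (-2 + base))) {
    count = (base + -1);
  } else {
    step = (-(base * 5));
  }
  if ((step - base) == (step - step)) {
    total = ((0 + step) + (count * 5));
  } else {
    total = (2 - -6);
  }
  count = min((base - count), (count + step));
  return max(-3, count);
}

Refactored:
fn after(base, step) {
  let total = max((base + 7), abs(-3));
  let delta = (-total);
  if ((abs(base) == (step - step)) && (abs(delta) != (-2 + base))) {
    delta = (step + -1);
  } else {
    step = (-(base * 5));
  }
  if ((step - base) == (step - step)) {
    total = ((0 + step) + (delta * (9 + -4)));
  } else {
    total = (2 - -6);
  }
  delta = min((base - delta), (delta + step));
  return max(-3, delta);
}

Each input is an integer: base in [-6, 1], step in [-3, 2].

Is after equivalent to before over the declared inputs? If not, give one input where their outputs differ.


Run the pair on base=0, step=-1.
before: total := 7 | count := -7 | ((abs(base) == (step - step)) && (abs(count) != (-2 + base))): true | count := -1 | ((step - base) == (step - step)): false | total := 8 | count := -2 | result -2
after: total := 7 | delta := -7 | ((abs(base) == (step - step)) && (abs(delta) != (-2 + base))): true | delta := -2 | ((step - base) == (step - step)): false | total := 8 | delta := -3 | result -3
-2 vs -3 — the two versions disagree here.
verdict: not equivalent; witness: base=0, step=-1


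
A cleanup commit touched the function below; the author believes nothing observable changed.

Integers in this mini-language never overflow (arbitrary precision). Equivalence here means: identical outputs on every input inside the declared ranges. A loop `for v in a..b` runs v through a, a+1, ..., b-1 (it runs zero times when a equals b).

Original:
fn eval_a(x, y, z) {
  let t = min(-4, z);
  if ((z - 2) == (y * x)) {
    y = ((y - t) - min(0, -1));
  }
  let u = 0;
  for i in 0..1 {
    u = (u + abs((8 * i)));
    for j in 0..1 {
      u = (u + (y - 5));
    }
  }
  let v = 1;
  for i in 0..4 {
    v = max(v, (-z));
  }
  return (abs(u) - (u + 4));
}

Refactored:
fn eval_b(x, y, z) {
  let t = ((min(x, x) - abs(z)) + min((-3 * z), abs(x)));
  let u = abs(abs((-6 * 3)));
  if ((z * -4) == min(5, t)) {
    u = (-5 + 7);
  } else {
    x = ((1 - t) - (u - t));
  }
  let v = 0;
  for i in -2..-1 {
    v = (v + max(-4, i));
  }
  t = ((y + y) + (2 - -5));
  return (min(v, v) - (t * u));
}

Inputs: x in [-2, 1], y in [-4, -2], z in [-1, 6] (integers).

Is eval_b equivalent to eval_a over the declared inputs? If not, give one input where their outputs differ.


Consider the input x=-2, y=-4, z=-1.
eval_a: t becomes -4; next ((z - 2) == (y * x)) evaluates to false; next u becomes 0; next at i=0:; next u becomes 0; next at j=0:; next u becomes -9; next v becomes 1; next at i=0:; next v becomes 1; next at i=1:; next v becomes 1; next at i=2:; next v becomes 1; next at i=3:; next v becomes 1; next final value 14
eval_b: t becomes -1; next u becomes 18; next ((z * -4) == min(5, t)) evaluates to false; next x becomes -17; next v becomes 0; next at i=-2:; next v becomes -2; next t becomes -1; next final value 16
14 against 16: the behavior changed.
verdict: not equivalent; witness: x=-2, y=-4, z=-1


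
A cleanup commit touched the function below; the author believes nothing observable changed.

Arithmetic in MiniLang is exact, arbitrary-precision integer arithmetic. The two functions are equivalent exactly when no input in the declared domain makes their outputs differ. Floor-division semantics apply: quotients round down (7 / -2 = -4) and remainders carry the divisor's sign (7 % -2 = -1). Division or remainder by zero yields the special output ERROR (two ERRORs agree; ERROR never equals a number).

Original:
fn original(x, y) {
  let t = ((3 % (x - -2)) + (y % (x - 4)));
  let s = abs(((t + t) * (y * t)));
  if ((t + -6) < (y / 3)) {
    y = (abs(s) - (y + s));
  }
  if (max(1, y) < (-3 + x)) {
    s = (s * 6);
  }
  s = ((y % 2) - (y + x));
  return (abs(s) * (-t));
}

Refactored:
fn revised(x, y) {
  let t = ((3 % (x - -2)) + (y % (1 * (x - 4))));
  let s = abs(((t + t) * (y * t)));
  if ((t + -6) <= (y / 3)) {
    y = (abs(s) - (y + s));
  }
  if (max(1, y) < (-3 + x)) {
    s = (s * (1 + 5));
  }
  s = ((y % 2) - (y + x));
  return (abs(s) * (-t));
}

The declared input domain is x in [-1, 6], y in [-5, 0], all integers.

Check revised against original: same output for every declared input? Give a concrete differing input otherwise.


x=6, y=-5 yields 0 from original but -40 from revised.
verdict: not equivalent; witness: x=6, y=-5


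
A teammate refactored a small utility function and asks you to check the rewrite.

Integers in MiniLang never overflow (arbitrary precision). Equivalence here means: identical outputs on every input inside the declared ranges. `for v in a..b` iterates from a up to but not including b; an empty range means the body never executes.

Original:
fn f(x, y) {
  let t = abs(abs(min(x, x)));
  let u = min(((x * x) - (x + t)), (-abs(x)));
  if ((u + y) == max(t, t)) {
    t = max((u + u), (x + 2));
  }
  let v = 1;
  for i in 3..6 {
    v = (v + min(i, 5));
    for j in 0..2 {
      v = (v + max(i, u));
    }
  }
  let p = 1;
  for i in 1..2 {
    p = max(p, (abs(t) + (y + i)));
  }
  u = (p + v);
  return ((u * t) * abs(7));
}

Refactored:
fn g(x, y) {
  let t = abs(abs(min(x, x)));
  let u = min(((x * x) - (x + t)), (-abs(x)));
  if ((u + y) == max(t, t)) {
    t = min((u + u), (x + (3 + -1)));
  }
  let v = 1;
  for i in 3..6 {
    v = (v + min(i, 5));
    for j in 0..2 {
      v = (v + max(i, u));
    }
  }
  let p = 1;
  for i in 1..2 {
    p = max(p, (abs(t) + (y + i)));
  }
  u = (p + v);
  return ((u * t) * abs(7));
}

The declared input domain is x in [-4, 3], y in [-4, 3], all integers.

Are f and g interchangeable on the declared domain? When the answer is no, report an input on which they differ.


These are not equivalent — on x=-1, y=2 the outputs split (287 vs -588).
f: t becomes 1; next u becomes -1; next ((u + y) == max(t, t)) evaluates to true; next t becomes 1; next v becomes 1; next at i=3:; next v becomes 4; next at j=0:; next v becomes 7; next at j=1:; next v becomes 10; next at i=4:; next v becomes 14; next at j=0:; next v becomes 18; next at j=1:; next v becomes 22; next at i=5:; next v becomes 27; next at j=0:; next v becomes 32; next at j=1:; next v becomes 37; next p becomes 1; next at i=1:; next p becomes 4; next u becomes 41; next final value 287
g: t becomes 1; next u becomes -1; next ((u + y) == max(t, t)) evaluates to true; next t becomes -2; next v becomes 1; next at i=3:; next v becomes 4; next at j=0:; next v becomes 7; next at j=1:; next v becomes 10; next at i=4:; next v becomes 14; next at j=0:; next v becomes 18; next at j=1:; next v becomes 22; next at i=5:; next v becomes 27; next at j=0:; next v becomes 32; next at j=1:; next v becomes 37; next p becomes 1; next at i=1:; next p becomes 5; next u becomes 42; next final value -588
verdict: not equivalent; witness: x=-1, y=2


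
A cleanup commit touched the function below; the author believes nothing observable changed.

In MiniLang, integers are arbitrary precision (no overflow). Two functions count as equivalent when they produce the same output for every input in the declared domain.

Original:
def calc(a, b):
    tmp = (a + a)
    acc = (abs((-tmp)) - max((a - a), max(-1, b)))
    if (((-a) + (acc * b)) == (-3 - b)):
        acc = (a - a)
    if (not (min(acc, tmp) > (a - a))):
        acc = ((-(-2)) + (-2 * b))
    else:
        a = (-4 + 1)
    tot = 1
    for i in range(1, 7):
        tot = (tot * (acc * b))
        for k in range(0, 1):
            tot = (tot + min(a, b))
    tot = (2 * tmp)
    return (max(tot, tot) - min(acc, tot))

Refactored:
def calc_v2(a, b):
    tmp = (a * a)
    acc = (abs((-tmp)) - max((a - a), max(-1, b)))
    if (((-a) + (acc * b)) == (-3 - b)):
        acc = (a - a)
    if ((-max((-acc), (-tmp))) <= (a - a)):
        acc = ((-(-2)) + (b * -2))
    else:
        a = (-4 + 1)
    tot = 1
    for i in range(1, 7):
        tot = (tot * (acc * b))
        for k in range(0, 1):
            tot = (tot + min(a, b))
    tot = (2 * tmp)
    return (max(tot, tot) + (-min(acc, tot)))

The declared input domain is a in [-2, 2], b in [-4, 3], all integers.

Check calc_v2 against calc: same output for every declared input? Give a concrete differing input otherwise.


Not equivalent: a=-2, b=-4 separates them (0 vs 4).
calc: tmp = -4; acc = 4; (((-a) + (acc * b)) == (-3 - b)) -> false; (not (min(acc, tmp) > (a - a))) -> true; acc = 10; tot = 1; [i=1]; tot = -40; [k=0]; tot = -44; [i=2]; tot = 1760; [k=0]; tot = 1756; [i=3]; tot = -70240; [k=0]; tot = -70244; [i=4]; tot = 2809760; [k=0]; tot = 2809756; [i=5]; tot = -112390240; [k=0]; tot = -112390244; [i=6]; tot = 4495609760; [k=0]; tot = 4495609756; tot = -8; return 0
calc_v2: tmp = 4; acc = 4; (((-a) + (acc * b)) == (-3 - b)) -> false; ((-max((-acc), (-tmp))) <= (a - a)) -> false; a = -3; tot = 1; [i=1]; tot = -16; [k=0]; tot = -20; [i=2]; tot = 320; [k=0]; tot = 316; [i=3]; tot = -5056; [k=0]; tot = -5060; [i=4]; tot = 80960; [k=0]; tot = 80956; [i=5]; tot = -1295296; [k=0]; tot = -1295300; [i=6]; tot = 20724800; [k=0]; tot = 20724796; tot = 8; return 4
verdict: not equivalent; witness: a=-2, b=-4


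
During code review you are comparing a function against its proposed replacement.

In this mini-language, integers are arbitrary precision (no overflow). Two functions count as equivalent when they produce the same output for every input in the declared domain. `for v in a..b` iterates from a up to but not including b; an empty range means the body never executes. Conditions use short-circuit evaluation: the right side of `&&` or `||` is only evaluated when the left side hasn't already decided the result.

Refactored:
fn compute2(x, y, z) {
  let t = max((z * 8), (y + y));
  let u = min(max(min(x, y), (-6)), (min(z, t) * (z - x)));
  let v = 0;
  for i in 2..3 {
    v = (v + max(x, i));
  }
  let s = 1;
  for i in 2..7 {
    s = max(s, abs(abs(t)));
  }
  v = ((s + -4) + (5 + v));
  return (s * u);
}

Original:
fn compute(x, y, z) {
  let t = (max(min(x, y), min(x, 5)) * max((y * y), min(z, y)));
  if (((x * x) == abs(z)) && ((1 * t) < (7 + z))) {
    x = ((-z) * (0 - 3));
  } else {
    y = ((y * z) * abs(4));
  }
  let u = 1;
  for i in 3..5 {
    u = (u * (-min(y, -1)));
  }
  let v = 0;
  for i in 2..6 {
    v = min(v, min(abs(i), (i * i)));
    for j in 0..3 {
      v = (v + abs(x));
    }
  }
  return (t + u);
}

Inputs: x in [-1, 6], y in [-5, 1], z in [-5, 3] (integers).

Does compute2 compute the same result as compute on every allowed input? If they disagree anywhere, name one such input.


These are not equivalent — on x=-1, y=-5, z=-5 the outputs split (-24 vs -50).
compute: t becomes -25; next (((x * x) == abs(z)) && ((1 * t) < (7 + z))) evaluates to false; next y becomes 100; next u becomes 1; next at i=3:; next u becomes 1; next at i=4:; next u becomes 1; next v becomes 0; next at i=2:; next v becomes 0; next at j=0:; next v becomes 1; next at j=1:; next v becomes 2; next at j=2:; next v becomes 3; next at i=3:; next v becomes 3; next at j=0:; next v becomes 4; next at j=1:; next v becomes 5; next at j=2:; next v becomes 6; next at i=4:; next v becomes 4; next at j=0:; next v becomes 5; next at j=1:; next v becomes 6; next at j=2:; next v becomes 7; next at i=5:; next v becomes 5; next at j=0:; next v becomes 6; next at j=1:; next v becomes 7; next at j=2:; next v becomes 8; next final value -24
compute2: t becomes -10; next u becomes -5; next v becomes 0; next at i=2:; next v becomes 2; next s becomes 1; next at i=2:; next s becomes 10; next at i=3:; next s becomes 10; next at i=4:; next s becomes 10; next at i=5:; next s becomes 10; next at i=6:; next s becomes 10; next v becomes 13; next final value -50
verdict: not equivalent; witness: x=-1, y=-5, z=-5


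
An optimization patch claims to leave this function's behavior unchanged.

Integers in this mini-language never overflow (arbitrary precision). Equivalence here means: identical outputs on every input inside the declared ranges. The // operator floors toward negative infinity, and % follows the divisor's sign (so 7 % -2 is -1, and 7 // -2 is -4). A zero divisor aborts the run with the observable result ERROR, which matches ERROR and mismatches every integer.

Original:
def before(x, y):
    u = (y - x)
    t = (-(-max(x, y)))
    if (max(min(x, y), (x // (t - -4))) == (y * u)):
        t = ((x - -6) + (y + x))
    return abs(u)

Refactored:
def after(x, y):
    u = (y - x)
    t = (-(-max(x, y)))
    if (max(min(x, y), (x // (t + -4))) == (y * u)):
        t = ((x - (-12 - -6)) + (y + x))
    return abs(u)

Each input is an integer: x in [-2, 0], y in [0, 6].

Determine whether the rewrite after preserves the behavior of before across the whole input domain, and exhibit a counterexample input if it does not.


Try x=-2, y=4.
before: u = 6; t = 4; (max(min(x, y), (x // (t - -4))) == (y * u)) -> false; return 6
after: u = 6; t = 4; division by zero -> ERROR
6 vs ERROR — the two versions disagree here.
verdict: not equivalent; witness: x=-2, y=4


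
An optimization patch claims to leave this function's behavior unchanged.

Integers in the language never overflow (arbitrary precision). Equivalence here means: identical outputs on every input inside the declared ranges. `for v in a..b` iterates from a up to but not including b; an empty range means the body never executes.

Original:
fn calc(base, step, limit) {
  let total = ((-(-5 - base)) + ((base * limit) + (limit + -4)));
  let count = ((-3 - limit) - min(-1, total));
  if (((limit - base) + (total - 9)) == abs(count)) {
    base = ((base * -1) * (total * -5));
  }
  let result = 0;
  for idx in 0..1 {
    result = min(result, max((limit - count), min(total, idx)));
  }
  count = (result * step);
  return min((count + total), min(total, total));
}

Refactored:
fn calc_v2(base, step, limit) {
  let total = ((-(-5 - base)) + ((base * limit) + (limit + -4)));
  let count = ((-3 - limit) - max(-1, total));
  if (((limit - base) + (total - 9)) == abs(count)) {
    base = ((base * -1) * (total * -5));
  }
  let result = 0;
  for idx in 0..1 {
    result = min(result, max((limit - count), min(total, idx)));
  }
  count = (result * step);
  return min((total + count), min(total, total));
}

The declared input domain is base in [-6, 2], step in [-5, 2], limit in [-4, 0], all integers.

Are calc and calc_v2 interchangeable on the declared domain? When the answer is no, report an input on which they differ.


Try base=-6, step=1, limit=0.
calc: total becomes -5; next count becomes 2; next (((limit - base) + (total - 9)) == abs(count)) evaluates to false; next result becomes 0; next at idx=0:; next result becomes -2; next count becomes -2; next final value -7
calc_v2: total becomes -5; next count becomes -2; next (((limit - base) + (total - 9)) == abs(count)) evaluates to false; next result becomes 0; next at idx=0:; next result becomes 0; next count becomes 0; next final value -5
-7 != -5, so the rewrite changes behavior.
verdict: not equivalent; witness: base=-6, step=1, limit=0


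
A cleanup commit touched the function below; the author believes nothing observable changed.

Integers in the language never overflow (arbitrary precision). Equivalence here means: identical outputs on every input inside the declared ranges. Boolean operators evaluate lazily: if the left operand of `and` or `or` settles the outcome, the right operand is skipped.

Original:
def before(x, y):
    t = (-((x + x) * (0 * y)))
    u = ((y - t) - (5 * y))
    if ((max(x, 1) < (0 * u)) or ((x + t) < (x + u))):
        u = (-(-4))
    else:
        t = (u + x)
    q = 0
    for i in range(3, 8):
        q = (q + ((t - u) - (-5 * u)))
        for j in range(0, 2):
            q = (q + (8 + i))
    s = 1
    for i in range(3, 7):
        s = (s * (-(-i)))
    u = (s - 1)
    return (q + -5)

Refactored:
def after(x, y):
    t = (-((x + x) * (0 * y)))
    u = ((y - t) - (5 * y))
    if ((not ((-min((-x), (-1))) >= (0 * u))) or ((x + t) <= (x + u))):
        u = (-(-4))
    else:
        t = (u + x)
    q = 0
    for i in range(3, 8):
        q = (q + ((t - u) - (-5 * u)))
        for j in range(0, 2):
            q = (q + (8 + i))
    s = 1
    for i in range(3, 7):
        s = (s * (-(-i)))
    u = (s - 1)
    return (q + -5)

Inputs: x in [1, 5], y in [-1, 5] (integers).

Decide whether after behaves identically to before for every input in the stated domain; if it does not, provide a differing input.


Input x=1, y=0: 130 from before versus 205 from after.
verdict: not equivalent; witness: x=1, y=0


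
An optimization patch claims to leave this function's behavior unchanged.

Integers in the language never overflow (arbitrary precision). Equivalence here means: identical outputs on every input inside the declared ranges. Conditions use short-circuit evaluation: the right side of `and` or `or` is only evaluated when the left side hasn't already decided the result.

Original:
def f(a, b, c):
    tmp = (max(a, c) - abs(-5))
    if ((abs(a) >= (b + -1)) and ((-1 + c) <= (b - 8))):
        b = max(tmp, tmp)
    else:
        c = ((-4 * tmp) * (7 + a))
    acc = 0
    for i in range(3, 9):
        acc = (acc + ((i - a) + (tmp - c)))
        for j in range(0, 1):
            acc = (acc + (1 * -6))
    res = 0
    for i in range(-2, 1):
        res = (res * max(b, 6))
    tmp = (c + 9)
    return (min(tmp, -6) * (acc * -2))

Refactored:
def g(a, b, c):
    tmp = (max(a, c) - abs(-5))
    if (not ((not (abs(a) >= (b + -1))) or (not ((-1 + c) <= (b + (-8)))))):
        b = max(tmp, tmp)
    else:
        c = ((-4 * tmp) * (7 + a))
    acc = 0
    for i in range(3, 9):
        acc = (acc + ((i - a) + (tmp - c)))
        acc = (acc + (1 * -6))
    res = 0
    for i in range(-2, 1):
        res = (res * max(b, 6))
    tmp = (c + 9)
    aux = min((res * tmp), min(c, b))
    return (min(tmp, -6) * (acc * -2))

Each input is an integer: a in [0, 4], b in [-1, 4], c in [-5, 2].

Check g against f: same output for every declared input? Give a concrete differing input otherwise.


Changes here: local variable names differ; loop structure differs; arithmetic usage differs; boolean connective usage differs; min/max/abs usage differs; the full 240-point sweep finds no disagreement.
verdict: equivalent


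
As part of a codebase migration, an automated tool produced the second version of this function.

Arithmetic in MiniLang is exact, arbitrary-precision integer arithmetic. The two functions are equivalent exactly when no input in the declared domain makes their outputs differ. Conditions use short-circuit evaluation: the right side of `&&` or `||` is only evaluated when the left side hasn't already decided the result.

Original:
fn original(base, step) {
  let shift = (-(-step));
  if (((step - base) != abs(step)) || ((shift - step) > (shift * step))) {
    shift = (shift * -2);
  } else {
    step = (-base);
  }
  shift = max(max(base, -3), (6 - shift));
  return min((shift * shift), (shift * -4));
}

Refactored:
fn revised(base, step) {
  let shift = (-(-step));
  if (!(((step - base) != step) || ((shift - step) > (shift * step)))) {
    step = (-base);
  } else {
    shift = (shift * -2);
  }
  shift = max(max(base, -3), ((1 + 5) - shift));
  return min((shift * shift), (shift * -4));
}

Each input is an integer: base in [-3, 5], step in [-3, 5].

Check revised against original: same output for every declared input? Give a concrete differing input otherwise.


Evaluate both at base=-2, step=-1.
original: shift becomes -1; next (((step - base) != abs(step)) || ((shift - step) > (shift * step))) evaluates to false; next step becomes 2; next shift becomes 7; next final value -28
revised: shift becomes -1; next (!(((step - base) != step) || ((shift - step) > (shift * step)))) evaluates to false; next shift becomes 2; next shift becomes 4; next final value -16
-28 vs -16 — the two versions disagree here.
verdict: not equivalent; witness: base=-2, step=-1
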